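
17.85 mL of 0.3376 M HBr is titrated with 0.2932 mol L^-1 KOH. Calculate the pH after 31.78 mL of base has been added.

12.82

n(acid) = 0.3376 x 0.01785 = 0.006026 mol; n(KOH) added = 0.2932 x 0.03178 = 0.009318 mol.
Base is in excess by 0.009318 - 0.006026 = 0.003292 mol in a total volume of 0.04963 L.
[OH^-] = 0.003292/0.04963 = 0.06633 M, so pOH = 1.18 and pH = 14.00 - 1.18 = 12.82.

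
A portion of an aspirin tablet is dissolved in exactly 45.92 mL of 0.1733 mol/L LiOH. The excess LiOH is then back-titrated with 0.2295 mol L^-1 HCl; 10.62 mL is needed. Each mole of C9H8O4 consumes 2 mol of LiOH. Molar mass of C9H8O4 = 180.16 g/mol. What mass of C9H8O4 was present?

Total n(LiOH) added = 0.1733 x 0.04592 = 0.007958 mol.
n(HCl) used = 0.2295 x 0.01062 = 0.002437 mol, which equals the excess n(LiOH).
So n(LiOH) consumed by the sample = 0.007958 - 0.002437 = 0.005521 mol.
n(C9H8O4) = 0.005521 / 2 = 0.002760 mol.
mass = 0.002760 mol x 180.16 g/mol = 0.497 g.

0.497 g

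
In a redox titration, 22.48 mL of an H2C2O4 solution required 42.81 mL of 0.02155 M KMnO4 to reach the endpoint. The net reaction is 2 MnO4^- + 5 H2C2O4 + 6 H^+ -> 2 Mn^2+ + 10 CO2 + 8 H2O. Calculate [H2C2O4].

n(KMnO4) = 0.02155 x 0.04281 = 0.0009226 mol.
From the balanced equation, 2 mol KMnO4 reacts with 5 mol H2C2O4, so n(H2C2O4) = 0.0009226 x 5/2 = 0.002306 mol.
[H2C2O4] = 0.002306 / 0.02248 L = 0.103 M.

0.103 M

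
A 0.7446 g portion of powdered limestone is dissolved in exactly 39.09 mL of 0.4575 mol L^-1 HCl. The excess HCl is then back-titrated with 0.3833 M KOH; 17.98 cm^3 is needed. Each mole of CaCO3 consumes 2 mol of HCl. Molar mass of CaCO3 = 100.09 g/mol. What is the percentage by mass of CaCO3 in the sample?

Total n(HCl) added = 0.4575 x 0.03909 = 0.01788 mol.
n(KOH) used = 0.3833 x 0.01798 = 0.006892 mol, which equals the excess n(HCl).
So n(HCl) consumed by the sample = 0.01788 - 0.006892 = 0.01099 mol.
n(CaCO3) = 0.01099 / 2 = 0.005496 mol.
mass CaCO3 = 0.005496 x 100.09 = 0.5501 g, so %CaCO3 = 0.5501/0.7446 x 100 = 73.9%.

73.9%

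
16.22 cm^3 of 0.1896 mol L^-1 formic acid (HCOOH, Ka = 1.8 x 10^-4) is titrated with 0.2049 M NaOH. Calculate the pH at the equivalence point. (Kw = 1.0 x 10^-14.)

n(HCOOH) = 0.1896 x 0.01622 = 0.003075 mol; V(NaOH) at equivalence = 0.003075/0.2049 = 0.01501 L.
At equivalence all the acid is converted to HCOO-; total volume = 0.01622 + 0.01501 = 0.03123 L, so [HCOO-] = 0.003075/0.03123 = 0.09848 M.
Kb = Kw/Ka = 1.0e-14 / 1.8 x 10^-4 = 5.56e-11.
[OH^-] = sqrt(Kb x [HCOO-]) = sqrt(5.56e-11 x 0.09848) = 2.34e-6 M.
pOH = 5.63, so pH = 14.00 - 5.63 = 8.37.

8.37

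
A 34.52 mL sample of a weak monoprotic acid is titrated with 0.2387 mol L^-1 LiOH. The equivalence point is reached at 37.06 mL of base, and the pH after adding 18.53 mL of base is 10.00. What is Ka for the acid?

1.0 x 10^-10

18.53 mL is half of the equivalence volume, so this is the half-equivalence point where [HA] = [A^-].
At half-equivalence pH = pKa, so pKa = 10.00.
Ka = 10^(-10.00) = 1.0 x 10^-10.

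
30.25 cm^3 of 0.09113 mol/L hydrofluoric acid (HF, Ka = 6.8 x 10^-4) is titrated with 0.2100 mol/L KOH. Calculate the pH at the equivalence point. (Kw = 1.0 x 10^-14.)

7.99

n(HF) = 0.09113 x 0.03025 = 0.002757 mol; V(KOH) at equivalence = 0.002757/0.2100 = 0.01313 L.
At equivalence all the acid is converted to F-; total volume = 0.03025 + 0.01313 = 0.04338 L, so [F-] = 0.002757/0.04338 = 0.06355 M.
Kb = Kw/Ka = 1.0e-14 / 6.8 x 10^-4 = 1.47e-11.
[OH^-] = sqrt(Kb x [F-]) = sqrt(1.47e-11 x 0.06355) = 9.67e-7 M.
pOH = 6.01, so pH = 14.00 - 6.01 = 7.99.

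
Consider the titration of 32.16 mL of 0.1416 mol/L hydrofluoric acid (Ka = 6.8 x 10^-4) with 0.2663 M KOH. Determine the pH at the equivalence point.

8.07

n(HF) = 0.1416 x 0.03216 = 0.004554 mol; V(KOH) at equivalence = 0.004554/0.2663 = 0.01710 L.
At equivalence all the acid is converted to F-; total volume = 0.03216 + 0.01710 = 0.04926 L, so [F-] = 0.004554/0.04926 = 0.09244 M.
Kb = Kw/Ka = 1.0e-14 / 6.8 x 10^-4 = 1.47e-11.
[OH^-] = sqrt(Kb x [F-]) = sqrt(1.47e-11 x 0.09244) = 1.17e-6 M.
pOH = 5.93, so pH = 14.00 - 5.93 = 8.07.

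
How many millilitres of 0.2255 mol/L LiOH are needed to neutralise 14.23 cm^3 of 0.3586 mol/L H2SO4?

n(H2SO4) = 0.3586 mol/L x 0.01423 L = 0.005103 mol.
The neutralisation is 1 H2SO4 : 2 LiOH, so n(LiOH) = 0.005103 x 2/1 = 0.01021 mol.
V(LiOH) = 0.01021 / 0.2255 = 0.04526 L = 45.3 mL.

45.3 mL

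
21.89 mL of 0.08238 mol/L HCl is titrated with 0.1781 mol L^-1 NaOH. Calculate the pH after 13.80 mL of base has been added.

n(acid) = 0.08238 x 0.02189 = 0.001803 mol; n(NaOH) added = 0.1781 x 0.01380 = 0.002458 mol.
Base is in excess by 0.002458 - 0.001803 = 0.0006545 mol in a total volume of 0.03569 L.
[OH^-] = 0.0006545/0.03569 = 0.01834 M, so pOH = 1.74 and pH = 14.00 - 1.74 = 12.26.

12.26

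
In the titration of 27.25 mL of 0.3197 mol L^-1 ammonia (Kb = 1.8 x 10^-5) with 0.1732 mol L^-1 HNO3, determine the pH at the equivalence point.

n(NH3) = 0.3197 x 0.02725 = 0.008712 mol; V(HNO3) at equivalence = 0.008712/0.1732 = 0.05030 L.
At equivalence the base is fully converted to NH4+; total volume = 0.07755 L, so [NH4+] = 0.008712/0.07755 = 0.1123 M.
Ka(NH4+) = Kw/Kb = 1.0e-14 / 1.8 x 10^-5 = 5.56e-10.
[H^+] = sqrt(Ka x [NH4+]) = sqrt(5.56e-10 x 0.1123) = 7.90e-6 M.
pH = -log(7.90e-6) = 5.10.

5.10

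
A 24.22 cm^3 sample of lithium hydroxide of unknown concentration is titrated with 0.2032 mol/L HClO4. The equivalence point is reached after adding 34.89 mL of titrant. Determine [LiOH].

n(HClO4) delivered = 0.2032 x 0.03489 = 0.007090 mol.
For a 1:1 reaction, n(LiOH) = 0.007090 mol.
[LiOH] = 0.007090 mol / 0.02422 L = 0.293 M.

0.293 M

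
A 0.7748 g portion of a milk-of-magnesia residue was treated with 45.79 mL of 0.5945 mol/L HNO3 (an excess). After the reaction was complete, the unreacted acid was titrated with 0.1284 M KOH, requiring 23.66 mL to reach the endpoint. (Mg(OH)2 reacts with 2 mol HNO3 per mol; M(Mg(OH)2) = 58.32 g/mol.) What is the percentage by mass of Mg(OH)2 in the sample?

91.0%

Total n(HNO3) added = 0.5945 x 0.04579 = 0.02722 mol.
n(KOH) used = 0.1284 x 0.02366 = 0.003038 mol, which equals the excess n(HNO3).
So n(HNO3) consumed by the sample = 0.02722 - 0.003038 = 0.02418 mol.
n(Mg(OH)2) = 0.02418 / 2 = 0.01209 mol.
mass Mg(OH)2 = 0.01209 x 58.32 = 0.7052 g, so %Mg(OH)2 = 0.7052/0.7748 x 100 = 91.0%.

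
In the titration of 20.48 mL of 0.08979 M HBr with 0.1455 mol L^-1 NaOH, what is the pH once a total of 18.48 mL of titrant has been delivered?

12.34

n(acid) = 0.08979 x 0.02048 = 0.001839 mol; n(NaOH) added = 0.1455 x 0.01848 = 0.002689 mol.
Base is in excess by 0.002689 - 0.001839 = 0.0008499 mol in a total volume of 0.03896 L.
[OH^-] = 0.0008499/0.03896 = 0.02182 M, so pOH = 1.66 and pH = 14.00 - 1.66 = 12.34.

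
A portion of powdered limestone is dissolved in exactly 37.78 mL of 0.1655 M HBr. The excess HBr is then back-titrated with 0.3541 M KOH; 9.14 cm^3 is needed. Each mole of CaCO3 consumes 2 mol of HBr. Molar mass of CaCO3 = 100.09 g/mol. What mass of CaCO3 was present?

Total n(HBr) added = 0.1655 x 0.03778 = 0.006253 mol.
n(KOH) used = 0.3541 x 0.009140 = 0.003236 mol, which equals the excess n(HBr).
So n(HBr) consumed by the sample = 0.006253 - 0.003236 = 0.003016 mol.
n(CaCO3) = 0.003016 / 2 = 0.001508 mol.
mass = 0.001508 mol x 100.09 g/mol = 0.151 g.

0.151 g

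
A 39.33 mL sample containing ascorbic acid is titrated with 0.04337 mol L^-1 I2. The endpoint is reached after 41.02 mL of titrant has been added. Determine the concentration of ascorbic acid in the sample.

n(I2) = 0.04337 x 0.04102 = 0.001779 mol.
From the balanced equation, 1 mol I2 reacts with 1 mol ascorbic acid, so n(ascorbic acid) = 0.001779 x 1/1 = 0.001779 mol.
[ascorbic acid] = 0.001779 / 0.03933 L = 0.0452 M.

0.0452 M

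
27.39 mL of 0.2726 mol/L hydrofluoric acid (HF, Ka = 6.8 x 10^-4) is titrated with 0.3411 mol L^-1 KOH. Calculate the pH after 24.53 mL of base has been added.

n(acid) = 0.2726 x 0.02739 = 0.007467 mol; n(KOH) added = 0.3411 x 0.02453 = 0.008367 mol.
Base is in excess by 0.008367 - 0.007467 = 0.0009007 mol in a total volume of 0.05192 L.
[OH^-] = 0.0009007/0.05192 = 0.01735 M, so pOH = 1.76 and pH = 14.00 - 1.76 = 12.24.

12.24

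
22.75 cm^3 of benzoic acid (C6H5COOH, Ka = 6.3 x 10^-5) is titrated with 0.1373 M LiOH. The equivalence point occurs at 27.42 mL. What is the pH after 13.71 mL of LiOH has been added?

13.71 mL is exactly half the equivalence volume (27.42/2), i.e. the half-equivalence point.
There, n(HA) = n(A^-), so pH = pKa = -log(6.3 x 10^-5) = 4.20.

4.20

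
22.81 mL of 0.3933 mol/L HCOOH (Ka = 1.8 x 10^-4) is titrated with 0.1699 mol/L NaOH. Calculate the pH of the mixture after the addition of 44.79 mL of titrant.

4.49

Initial n(HCOOH) = 0.3933 x 0.02281 = 0.008971 mol.
n(NaOH) added = 0.1699 x 0.04479 = 0.007610 mol, converting that many moles of HCOOH to HCOO-.
Remaining n(HCOOH) = 0.001361 mol; n(HCOO-) = 0.007610 mol.
By Henderson-Hasselbalch, pH = pKa + log([A^-]/[HA]) = 3.74 + log(0.007610/0.001361) = 3.74 + (+0.75) = 4.49.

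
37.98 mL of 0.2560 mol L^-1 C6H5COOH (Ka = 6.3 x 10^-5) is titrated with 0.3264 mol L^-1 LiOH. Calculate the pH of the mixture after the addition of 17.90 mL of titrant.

4.38

Initial n(C6H5COOH) = 0.2560 x 0.03798 = 0.009723 mol.
n(LiOH) added = 0.3264 x 0.01790 = 0.005843 mol, converting that many moles of C6H5COOH to C6H5COO-.
Remaining n(C6H5COOH) = 0.003880 mol; n(C6H5COO-) = 0.005843 mol.
By Henderson-Hasselbalch, pH = pKa + log([A^-]/[HA]) = 4.20 + log(0.005843/0.003880) = 4.20 + (+0.18) = 4.38.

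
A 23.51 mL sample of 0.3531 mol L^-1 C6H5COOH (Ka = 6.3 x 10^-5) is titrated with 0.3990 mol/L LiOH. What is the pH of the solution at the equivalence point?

n(C6H5COOH) = 0.3531 x 0.02351 = 0.008301 mol; V(LiOH) at equivalence = 0.008301/0.3990 = 0.02081 L.
At equivalence all the acid is converted to C6H5COO-; total volume = 0.02351 + 0.02081 = 0.04432 L, so [C6H5COO-] = 0.008301/0.04432 = 0.1873 M.
Kb = Kw/Ka = 1.0e-14 / 6.3 x 10^-5 = 1.59e-10.
[OH^-] = sqrt(Kb x [C6H5COO-]) = sqrt(1.59e-10 x 0.1873) = 5.45e-6 M.
pOH = 5.26, so pH = 14.00 - 5.26 = 8.74.

8.74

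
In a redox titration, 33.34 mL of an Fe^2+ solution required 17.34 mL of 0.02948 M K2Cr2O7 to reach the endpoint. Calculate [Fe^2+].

n(K2Cr2O7) = 0.02948 x 0.01734 = 0.0005112 mol.
From the balanced equation, 1 mol K2Cr2O7 reacts with 6 mol Fe^2+, so n(Fe^2+) = 0.0005112 x 6/1 = 0.003067 mol.
[Fe^2+] = 0.003067 / 0.03334 L = 0.0920 M.

0.0920 M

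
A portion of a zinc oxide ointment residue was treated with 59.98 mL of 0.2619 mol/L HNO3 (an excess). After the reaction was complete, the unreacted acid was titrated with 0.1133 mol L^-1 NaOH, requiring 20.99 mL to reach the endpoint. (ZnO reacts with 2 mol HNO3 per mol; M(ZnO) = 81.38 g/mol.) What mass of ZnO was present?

Total n(HNO3) added = 0.2619 x 0.05998 = 0.01571 mol.
n(NaOH) used = 0.1133 x 0.02099 = 0.002378 mol, which equals the excess n(HNO3).
So n(HNO3) consumed by the sample = 0.01571 - 0.002378 = 0.01333 mol.
n(ZnO) = 0.01333 / 2 = 0.006665 mol.
mass = 0.006665 mol x 81.38 g/mol = 0.542 g.

0.542 g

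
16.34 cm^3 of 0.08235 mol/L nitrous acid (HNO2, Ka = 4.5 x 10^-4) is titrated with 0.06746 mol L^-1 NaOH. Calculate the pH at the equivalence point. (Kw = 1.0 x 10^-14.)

7.96

n(HNO2) = 0.08235 x 0.01634 = 0.001346 mol; V(NaOH) at equivalence = 0.001346/0.06746 = 0.01995 L.
At equivalence all the acid is converted to NO2-; total volume = 0.01634 + 0.01995 = 0.03629 L, so [NO2-] = 0.001346/0.03629 = 0.03708 M.
Kb = Kw/Ka = 1.0e-14 / 4.5 x 10^-4 = 2.22e-11.
[OH^-] = sqrt(Kb x [NO2-]) = sqrt(2.22e-11 x 0.03708) = 9.08e-7 M.
pOH = 6.04, so pH = 14.00 - 6.04 = 7.96.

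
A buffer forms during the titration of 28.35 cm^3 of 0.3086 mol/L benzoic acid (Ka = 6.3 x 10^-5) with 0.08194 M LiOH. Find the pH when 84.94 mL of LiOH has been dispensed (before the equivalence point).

Initial n(C6H5COOH) = 0.3086 x 0.02835 = 0.008749 mol.
n(LiOH) added = 0.08194 x 0.08494 = 0.006960 mol, converting that many moles of C6H5COOH to C6H5COO-.
Remaining n(C6H5COOH) = 0.001789 mol; n(C6H5COO-) = 0.006960 mol.
By Henderson-Hasselbalch, pH = pKa + log([A^-]/[HA]) = 4.20 + log(0.006960/0.001789) = 4.20 + (+0.59) = 4.79.

4.79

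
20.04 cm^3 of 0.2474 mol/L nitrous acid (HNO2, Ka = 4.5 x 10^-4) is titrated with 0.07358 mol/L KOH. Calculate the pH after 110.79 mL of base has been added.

n(acid) = 0.2474 x 0.02004 = 0.004958 mol; n(KOH) added = 0.07358 x 0.1108 = 0.008152 mol.
Base is in excess by 0.008152 - 0.004958 = 0.003194 mol in a total volume of 0.1308 L.
[OH^-] = 0.003194/0.1308 = 0.02441 M, so pOH = 1.61 and pH = 14.00 - 1.61 = 12.39.

12.39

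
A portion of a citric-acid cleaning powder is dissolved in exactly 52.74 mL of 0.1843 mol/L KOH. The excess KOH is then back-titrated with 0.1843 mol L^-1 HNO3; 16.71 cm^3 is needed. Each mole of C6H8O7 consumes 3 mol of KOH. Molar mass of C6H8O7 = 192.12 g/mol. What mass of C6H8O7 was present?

Total n(KOH) added = 0.1843 x 0.05274 = 0.009720 mol.
n(HNO3) used = 0.1843 x 0.01671 = 0.003080 mol, which equals the excess n(KOH).
So n(KOH) consumed by the sample = 0.009720 - 0.003080 = 0.006640 mol.
n(C6H8O7) = 0.006640 / 3 = 0.002213 mol.
mass = 0.002213 mol x 192.12 g/mol = 0.425 g.

0.425 g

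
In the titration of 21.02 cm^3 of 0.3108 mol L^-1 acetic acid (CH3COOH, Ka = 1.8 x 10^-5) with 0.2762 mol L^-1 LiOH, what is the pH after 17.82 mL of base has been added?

Initial n(CH3COOH) = 0.3108 x 0.02102 = 0.006533 mol.
n(LiOH) added = 0.2762 x 0.01782 = 0.004922 mol, converting that many moles of CH3COOH to CH3COO-.
Remaining n(CH3COOH) = 0.001611 mol; n(CH3COO-) = 0.004922 mol.
By Henderson-Hasselbalch, pH = pKa + log([A^-]/[HA]) = 4.74 + log(0.004922/0.001611) = 4.74 + (+0.49) = 5.23.

5.23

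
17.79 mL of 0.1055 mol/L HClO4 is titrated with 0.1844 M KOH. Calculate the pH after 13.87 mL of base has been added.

12.33

n(acid) = 0.1055 x 0.01779 = 0.001877 mol; n(KOH) added = 0.1844 x 0.01387 = 0.002558 mol.
Base is in excess by 0.002558 - 0.001877 = 0.0006808 mol in a total volume of 0.03166 L.
[OH^-] = 0.0006808/0.03166 = 0.02150 M, so pOH = 1.67 and pH = 14.00 - 1.67 = 12.33.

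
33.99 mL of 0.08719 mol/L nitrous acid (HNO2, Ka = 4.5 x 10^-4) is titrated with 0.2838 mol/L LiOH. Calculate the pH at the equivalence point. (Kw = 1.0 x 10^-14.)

8.09

n(HNO2) = 0.08719 x 0.03399 = 0.002964 mol; V(LiOH) at equivalence = 0.002964/0.2838 = 0.01044 L.
At equivalence all the acid is converted to NO2-; total volume = 0.03399 + 0.01044 = 0.04443 L, so [NO2-] = 0.002964/0.04443 = 0.06670 M.
Kb = Kw/Ka = 1.0e-14 / 4.5 x 10^-4 = 2.22e-11.
[OH^-] = sqrt(Kb x [NO2-]) = sqrt(2.22e-11 x 0.06670) = 1.22e-6 M.
pOH = 5.91, so pH = 14.00 - 5.91 = 8.09.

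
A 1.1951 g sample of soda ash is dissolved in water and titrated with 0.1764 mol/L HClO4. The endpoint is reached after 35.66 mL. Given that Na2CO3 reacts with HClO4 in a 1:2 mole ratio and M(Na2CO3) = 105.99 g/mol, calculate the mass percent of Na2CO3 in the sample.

27.9%

n(HClO4) = 0.1764 x 0.03566 = 0.006290 mol.
n(Na2CO3) = 0.006290 / 2 = 0.003145 mol.
mass of Na2CO3 = 0.003145 x 105.99 = 0.3334 g.
% purity = 0.3334 / 1.1951 x 100 = 27.9%.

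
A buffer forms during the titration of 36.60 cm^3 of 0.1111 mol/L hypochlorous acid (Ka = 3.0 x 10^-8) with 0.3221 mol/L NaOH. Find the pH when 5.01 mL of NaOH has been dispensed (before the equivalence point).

Initial n(HClO) = 0.1111 x 0.03660 = 0.004066 mol.
n(NaOH) added = 0.3221 x 0.005010 = 0.001614 mol, converting that many moles of HClO to ClO-.
Remaining n(HClO) = 0.002453 mol; n(ClO-) = 0.001614 mol.
By Henderson-Hasselbalch, pH = pKa + log([A^-]/[HA]) = 7.52 + log(0.001614/0.002453) = 7.52 + (-0.18) = 7.34.

7.34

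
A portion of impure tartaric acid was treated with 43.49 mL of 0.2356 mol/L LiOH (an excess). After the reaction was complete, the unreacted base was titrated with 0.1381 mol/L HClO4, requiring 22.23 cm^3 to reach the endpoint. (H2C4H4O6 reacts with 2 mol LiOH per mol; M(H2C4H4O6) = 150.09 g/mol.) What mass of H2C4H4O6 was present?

0.539 g

Total n(LiOH) added = 0.2356 x 0.04349 = 0.01025 mol.
n(HClO4) used = 0.1381 x 0.02223 = 0.003070 mol, which equals the excess n(LiOH).
So n(LiOH) consumed by the sample = 0.01025 - 0.003070 = 0.007176 mol.
n(H2C4H4O6) = 0.007176 / 2 = 0.003588 mol.
mass = 0.003588 mol x 150.09 g/mol = 0.539 g.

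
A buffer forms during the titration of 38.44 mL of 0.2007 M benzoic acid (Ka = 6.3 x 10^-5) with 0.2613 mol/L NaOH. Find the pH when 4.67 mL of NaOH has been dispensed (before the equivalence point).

Initial n(C6H5COOH) = 0.2007 x 0.03844 = 0.007715 mol.
n(NaOH) added = 0.2613 x 0.004670 = 0.001220 mol, converting that many moles of C6H5COOH to C6H5COO-.
Remaining n(C6H5COOH) = 0.006495 mol; n(C6H5COO-) = 0.001220 mol.
By Henderson-Hasselbalch, pH = pKa + log([A^-]/[HA]) = 4.20 + log(0.001220/0.006495) = 4.20 + (-0.73) = 3.47.

3.47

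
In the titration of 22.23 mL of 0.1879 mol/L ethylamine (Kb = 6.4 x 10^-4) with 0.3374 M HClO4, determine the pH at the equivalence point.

5.86

n(C2H5NH2) = 0.1879 x 0.02223 = 0.004177 mol; V(HClO4) at equivalence = 0.004177/0.3374 = 0.01238 L.
At equivalence the base is fully converted to C2H5NH3+; total volume = 0.03461 L, so [C2H5NH3+] = 0.004177/0.03461 = 0.1207 M.
Ka(C2H5NH3+) = Kw/Kb = 1.0e-14 / 6.4 x 10^-4 = 1.56e-11.
[H^+] = sqrt(Ka x [C2H5NH3+]) = sqrt(1.56e-11 x 0.1207) = 1.37e-6 M.
pH = -log(1.37e-6) = 5.86.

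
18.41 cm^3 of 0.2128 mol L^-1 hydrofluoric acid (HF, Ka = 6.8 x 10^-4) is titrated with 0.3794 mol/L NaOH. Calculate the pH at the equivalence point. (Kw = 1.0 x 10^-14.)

8.15

n(HF) = 0.2128 x 0.01841 = 0.003918 mol; V(NaOH) at equivalence = 0.003918/0.3794 = 0.01033 L.
At equivalence all the acid is converted to F-; total volume = 0.01841 + 0.01033 = 0.02874 L, so [F-] = 0.003918/0.02874 = 0.1363 M.
Kb = Kw/Ka = 1.0e-14 / 6.8 x 10^-4 = 1.47e-11.
[OH^-] = sqrt(Kb x [F-]) = sqrt(1.47e-11 x 0.1363) = 1.42e-6 M.
pOH = 5.85, so pH = 14.00 - 5.85 = 8.15.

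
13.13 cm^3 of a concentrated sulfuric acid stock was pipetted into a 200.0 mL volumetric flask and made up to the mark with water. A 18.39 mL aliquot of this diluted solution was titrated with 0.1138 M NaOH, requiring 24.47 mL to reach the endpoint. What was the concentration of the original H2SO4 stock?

1.15 M

n(NaOH) = 0.1138 x 0.02447 = 0.002785 mol.
n(H2SO4) in the aliquot = 0.002785 x 1/2 = 0.001392 mol.
[diluted H2SO4] = 0.001392 / 0.01839 = 0.07571 M.
Dilution factor = 200.0/13.13 = 15.23, so [stock] = 0.07571 x 15.23 = 1.15 M.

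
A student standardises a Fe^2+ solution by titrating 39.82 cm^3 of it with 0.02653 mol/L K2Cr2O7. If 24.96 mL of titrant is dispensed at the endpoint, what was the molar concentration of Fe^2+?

0.0998 M

n(K2Cr2O7) = 0.02653 x 0.02496 = 0.0006622 mol.
From the balanced equation, 1 mol K2Cr2O7 reacts with 6 mol Fe^2+, so n(Fe^2+) = 0.0006622 x 6/1 = 0.003973 mol.
[Fe^2+] = 0.003973 / 0.03982 L = 0.0998 M.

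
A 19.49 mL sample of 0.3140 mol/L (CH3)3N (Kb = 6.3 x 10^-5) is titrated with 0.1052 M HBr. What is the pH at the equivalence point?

5.45

n((CH3)3N) = 0.3140 x 0.01949 = 0.006120 mol; V(HBr) at equivalence = 0.006120/0.1052 = 0.05817 L.
At equivalence the base is fully converted to (CH3)3NH+; total volume = 0.07766 L, so [(CH3)3NH+] = 0.006120/0.07766 = 0.07880 M.
Ka((CH3)3NH+) = Kw/Kb = 1.0e-14 / 6.3 x 10^-5 = 1.59e-10.
[H^+] = sqrt(Ka x [(CH3)3NH+]) = sqrt(1.59e-10 x 0.07880) = 3.54e-6 M.
pH = -log(3.54e-6) = 5.45.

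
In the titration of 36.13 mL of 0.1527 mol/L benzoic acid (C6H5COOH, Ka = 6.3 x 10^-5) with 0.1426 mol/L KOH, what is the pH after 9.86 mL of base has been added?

3.73

Initial n(C6H5COOH) = 0.1527 x 0.03613 = 0.005517 mol.
n(KOH) added = 0.1426 x 0.009860 = 0.001406 mol, converting that many moles of C6H5COOH to C6H5COO-.
Remaining n(C6H5COOH) = 0.004111 mol; n(C6H5COO-) = 0.001406 mol.
By Henderson-Hasselbalch, pH = pKa + log([A^-]/[HA]) = 4.20 + log(0.001406/0.004111) = 4.20 + (-0.47) = 3.73.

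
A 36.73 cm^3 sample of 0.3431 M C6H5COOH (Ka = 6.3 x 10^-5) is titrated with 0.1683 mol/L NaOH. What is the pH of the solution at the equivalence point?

n(C6H5COOH) = 0.3431 x 0.03673 = 0.01260 mol; V(NaOH) at equivalence = 0.01260/0.1683 = 0.07488 L.
At equivalence all the acid is converted to C6H5COO-; total volume = 0.03673 + 0.07488 = 0.1116 L, so [C6H5COO-] = 0.01260/0.1116 = 0.1129 M.
Kb = Kw/Ka = 1.0e-14 / 6.3 x 10^-5 = 1.59e-10.
[OH^-] = sqrt(Kb x [C6H5COO-]) = sqrt(1.59e-10 x 0.1129) = 4.23e-6 M.
pOH = 5.37, so pH = 14.00 - 5.37 = 8.63.

8.63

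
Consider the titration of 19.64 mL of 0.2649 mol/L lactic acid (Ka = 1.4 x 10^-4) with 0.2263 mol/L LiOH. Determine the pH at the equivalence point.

n(HC3H5O3) = 0.2649 x 0.01964 = 0.005203 mol; V(LiOH) at equivalence = 0.005203/0.2263 = 0.02299 L.
At equivalence all the acid is converted to C3H5O3-; total volume = 0.01964 + 0.02299 = 0.04263 L, so [C3H5O3-] = 0.005203/0.04263 = 0.1220 M.
Kb = Kw/Ka = 1.0e-14 / 1.4 x 10^-4 = 7.14e-11.
[OH^-] = sqrt(Kb x [C3H5O3-]) = sqrt(7.14e-11 x 0.1220) = 2.95e-6 M.
pOH = 5.53, so pH = 14.00 - 5.53 = 8.47.

8.47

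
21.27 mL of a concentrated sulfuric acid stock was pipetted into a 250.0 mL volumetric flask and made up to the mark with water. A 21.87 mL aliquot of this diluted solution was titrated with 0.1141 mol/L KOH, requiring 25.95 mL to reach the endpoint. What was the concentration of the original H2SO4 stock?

0.796 M

n(KOH) = 0.1141 x 0.02595 = 0.002961 mol.
n(H2SO4) in the aliquot = 0.002961 x 1/2 = 0.001480 mol.
[diluted H2SO4] = 0.001480 / 0.02187 = 0.06769 M.
Dilution factor = 250.0/21.27 = 11.75, so [stock] = 0.06769 x 11.75 = 0.796 M.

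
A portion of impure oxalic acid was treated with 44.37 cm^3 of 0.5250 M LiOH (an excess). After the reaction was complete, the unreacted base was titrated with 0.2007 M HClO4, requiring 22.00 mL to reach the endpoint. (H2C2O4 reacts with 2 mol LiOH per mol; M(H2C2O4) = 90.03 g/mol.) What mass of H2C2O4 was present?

0.850 g

Total n(LiOH) added = 0.5250 x 0.04437 = 0.02329 mol.
n(HClO4) used = 0.2007 x 0.02200 = 0.004415 mol, which equals the excess n(LiOH).
So n(LiOH) consumed by the sample = 0.02329 - 0.004415 = 0.01888 mol.
n(H2C2O4) = 0.01888 / 2 = 0.009439 mol.
mass = 0.009439 mol x 90.03 g/mol = 0.850 g.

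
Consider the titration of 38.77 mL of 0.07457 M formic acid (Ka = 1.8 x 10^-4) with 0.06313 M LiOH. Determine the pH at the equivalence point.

8.14

n(HCOOH) = 0.07457 x 0.03877 = 0.002891 mol; V(LiOH) at equivalence = 0.002891/0.06313 = 0.04580 L.
At equivalence all the acid is converted to HCOO-; total volume = 0.03877 + 0.04580 = 0.08457 L, so [HCOO-] = 0.002891/0.08457 = 0.03419 M.
Kb = Kw/Ka = 1.0e-14 / 1.8 x 10^-4 = 5.56e-11.
[OH^-] = sqrt(Kb x [HCOO-]) = sqrt(5.56e-11 x 0.03419) = 1.38e-6 M.
pOH = 5.86, so pH = 14.00 - 5.86 = 8.14.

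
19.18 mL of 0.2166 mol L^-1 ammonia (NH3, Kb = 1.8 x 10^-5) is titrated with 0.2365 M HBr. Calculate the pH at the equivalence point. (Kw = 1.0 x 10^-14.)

n(NH3) = 0.2166 x 0.01918 = 0.004154 mol; V(HBr) at equivalence = 0.004154/0.2365 = 0.01757 L.
At equivalence the base is fully converted to NH4+; total volume = 0.03675 L, so [NH4+] = 0.004154/0.03675 = 0.1131 M.
Ka(NH4+) = Kw/Kb = 1.0e-14 / 1.8 x 10^-5 = 5.56e-10.
[H^+] = sqrt(Ka x [NH4+]) = sqrt(5.56e-10 x 0.1131) = 7.93e-6 M.
pH = -log(7.93e-6) = 5.10.

5.10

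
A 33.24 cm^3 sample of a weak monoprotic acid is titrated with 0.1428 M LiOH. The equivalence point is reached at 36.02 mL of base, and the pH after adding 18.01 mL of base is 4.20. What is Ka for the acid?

18.01 mL is half of the equivalence volume, so this is the half-equivalence point where [HA] = [A^-].
At half-equivalence pH = pKa, so pKa = 4.20.
Ka = 10^(-4.20) = 6.3 x 10^-5.

6.3 x 10^-5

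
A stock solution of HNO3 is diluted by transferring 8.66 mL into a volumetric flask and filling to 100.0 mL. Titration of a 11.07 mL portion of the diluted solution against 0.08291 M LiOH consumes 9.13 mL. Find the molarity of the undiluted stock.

0.790 M

n(LiOH) = 0.08291 x 0.009130 = 0.0007570 mol.
n(HNO3) in the aliquot = 0.0007570 mol.
[diluted HNO3] = 0.0007570 / 0.01107 = 0.06838 M.
Dilution factor = 100.0/8.660 = 11.55, so [stock] = 0.06838 x 11.55 = 0.790 M.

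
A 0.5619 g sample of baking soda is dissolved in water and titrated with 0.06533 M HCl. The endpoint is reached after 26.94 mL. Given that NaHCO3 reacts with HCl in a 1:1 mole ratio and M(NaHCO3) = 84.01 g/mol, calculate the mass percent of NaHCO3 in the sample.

26.3%

n(HCl) = 0.06533 x 0.02694 = 0.001760 mol.
n(NaHCO3) = 0.001760 / 1 = 0.001760 mol.
mass of NaHCO3 = 0.001760 x 84.01 = 0.1479 g.
% purity = 0.1479 / 0.5619 x 100 = 26.3%.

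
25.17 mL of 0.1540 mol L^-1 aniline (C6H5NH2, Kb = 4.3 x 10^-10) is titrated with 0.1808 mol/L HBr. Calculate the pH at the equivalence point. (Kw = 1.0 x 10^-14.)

2.86

n(C6H5NH2) = 0.1540 x 0.02517 = 0.003876 mol; V(HBr) at equivalence = 0.003876/0.1808 = 0.02144 L.
At equivalence the base is fully converted to C6H5NH3+; total volume = 0.04661 L, so [C6H5NH3+] = 0.003876/0.04661 = 0.08316 M.
Ka(C6H5NH3+) = Kw/Kb = 1.0e-14 / 4.3 x 10^-10 = 2.33e-5.
[H^+] = sqrt(Ka x [C6H5NH3+]) = sqrt(2.33e-5 x 0.08316) = 0.00139 M.
pH = -log(0.00139) = 2.86.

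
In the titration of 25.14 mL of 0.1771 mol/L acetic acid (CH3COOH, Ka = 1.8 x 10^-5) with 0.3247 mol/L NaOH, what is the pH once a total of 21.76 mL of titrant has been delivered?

12.75

n(acid) = 0.1771 x 0.02514 = 0.004452 mol; n(NaOH) added = 0.3247 x 0.02176 = 0.007065 mol.
Base is in excess by 0.007065 - 0.004452 = 0.002613 mol in a total volume of 0.04690 L.
[OH^-] = 0.002613/0.04690 = 0.05572 M, so pOH = 1.25 and pH = 14.00 - 1.25 = 12.75.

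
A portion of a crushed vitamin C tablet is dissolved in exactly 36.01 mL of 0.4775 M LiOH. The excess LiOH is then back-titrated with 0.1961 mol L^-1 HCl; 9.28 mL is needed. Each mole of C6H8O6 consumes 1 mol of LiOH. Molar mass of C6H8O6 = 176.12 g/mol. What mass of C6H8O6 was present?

Total n(LiOH) added = 0.4775 x 0.03601 = 0.01719 mol.
n(HCl) used = 0.1961 x 0.009280 = 0.001820 mol, which equals the excess n(LiOH).
So n(LiOH) consumed by the sample = 0.01719 - 0.001820 = 0.01537 mol.
n(C6H8O6) = 0.01537 / 1 = 0.01537 mol.
mass = 0.01537 mol x 176.12 g/mol = 2.71 g.

2.71 g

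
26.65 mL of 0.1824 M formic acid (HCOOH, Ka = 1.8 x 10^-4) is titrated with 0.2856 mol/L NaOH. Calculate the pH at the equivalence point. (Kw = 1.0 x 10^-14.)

n(HCOOH) = 0.1824 x 0.02665 = 0.004861 mol; V(NaOH) at equivalence = 0.004861/0.2856 = 0.01702 L.
At equivalence all the acid is converted to HCOO-; total volume = 0.02665 + 0.01702 = 0.04367 L, so [HCOO-] = 0.004861/0.04367 = 0.1113 M.
Kb = Kw/Ka = 1.0e-14 / 1.8 x 10^-4 = 5.56e-11.
[OH^-] = sqrt(Kb x [HCOO-]) = sqrt(5.56e-11 x 0.1113) = 2.49e-6 M.
pOH = 5.60, so pH = 14.00 - 5.60 = 8.40.

8.40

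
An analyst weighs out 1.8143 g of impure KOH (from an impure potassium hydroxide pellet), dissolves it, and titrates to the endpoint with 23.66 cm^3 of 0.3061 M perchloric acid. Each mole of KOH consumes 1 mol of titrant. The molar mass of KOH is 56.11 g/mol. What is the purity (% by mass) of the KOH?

22.4%

n(HClO4) = 0.3061 x 0.02366 = 0.007242 mol.
n(KOH) = 0.007242 / 1 = 0.007242 mol.
mass of KOH = 0.007242 x 56.11 = 0.4064 g.
% purity = 0.4064 / 1.8143 x 100 = 22.4%.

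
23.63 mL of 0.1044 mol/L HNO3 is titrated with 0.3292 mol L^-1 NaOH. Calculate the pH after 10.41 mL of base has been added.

12.45

n(acid) = 0.1044 x 0.02363 = 0.002467 mol; n(NaOH) added = 0.3292 x 0.01041 = 0.003427 mol.
Base is in excess by 0.003427 - 0.002467 = 0.0009600 mol in a total volume of 0.03404 L.
[OH^-] = 0.0009600/0.03404 = 0.02820 M, so pOH = 1.55 and pH = 14.00 - 1.55 = 12.45.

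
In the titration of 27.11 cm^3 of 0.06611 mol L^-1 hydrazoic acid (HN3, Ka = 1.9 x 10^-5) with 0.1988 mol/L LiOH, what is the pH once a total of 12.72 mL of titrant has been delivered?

12.27

n(acid) = 0.06611 x 0.02711 = 0.001792 mol; n(LiOH) added = 0.1988 x 0.01272 = 0.002529 mol.
Base is in excess by 0.002529 - 0.001792 = 0.0007365 mol in a total volume of 0.03983 L.
[OH^-] = 0.0007365/0.03983 = 0.01849 M, so pOH = 1.73 and pH = 14.00 - 1.73 = 12.27.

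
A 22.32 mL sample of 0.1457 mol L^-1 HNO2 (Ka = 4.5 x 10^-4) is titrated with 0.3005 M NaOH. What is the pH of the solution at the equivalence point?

n(HNO2) = 0.1457 x 0.02232 = 0.003252 mol; V(NaOH) at equivalence = 0.003252/0.3005 = 0.01082 L.
At equivalence all the acid is converted to NO2-; total volume = 0.02232 + 0.01082 = 0.03314 L, so [NO2-] = 0.003252/0.03314 = 0.09812 M.
Kb = Kw/Ka = 1.0e-14 / 4.5 x 10^-4 = 2.22e-11.
[OH^-] = sqrt(Kb x [NO2-]) = sqrt(2.22e-11 x 0.09812) = 1.48e-6 M.
pOH = 5.83, so pH = 14.00 - 5.83 = 8.17.

8.17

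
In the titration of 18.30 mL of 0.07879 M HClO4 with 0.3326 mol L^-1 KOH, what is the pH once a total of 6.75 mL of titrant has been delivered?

12.51

n(acid) = 0.07879 x 0.01830 = 0.001442 mol; n(KOH) added = 0.3326 x 0.006750 = 0.002245 mol.
Base is in excess by 0.002245 - 0.001442 = 0.0008032 mol in a total volume of 0.02505 L.
[OH^-] = 0.0008032/0.02505 = 0.03206 M, so pOH = 1.49 and pH = 14.00 - 1.49 = 12.51.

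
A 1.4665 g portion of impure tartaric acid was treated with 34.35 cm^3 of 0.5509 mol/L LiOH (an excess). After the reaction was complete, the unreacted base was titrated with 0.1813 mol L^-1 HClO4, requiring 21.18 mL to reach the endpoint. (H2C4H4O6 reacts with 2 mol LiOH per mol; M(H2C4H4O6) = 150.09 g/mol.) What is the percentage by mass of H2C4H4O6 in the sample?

77.2%

Total n(LiOH) added = 0.5509 x 0.03435 = 0.01892 mol.
n(HClO4) used = 0.1813 x 0.02118 = 0.003840 mol, which equals the excess n(LiOH).
So n(LiOH) consumed by the sample = 0.01892 - 0.003840 = 0.01508 mol.
n(H2C4H4O6) = 0.01508 / 2 = 0.007542 mol.
mass H2C4H4O6 = 0.007542 x 150.09 = 1.132 g, so %H2C4H4O6 = 1.132/1.4665 x 100 = 77.2%.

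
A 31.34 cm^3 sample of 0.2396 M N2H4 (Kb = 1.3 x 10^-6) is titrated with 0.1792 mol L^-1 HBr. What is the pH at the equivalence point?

n(N2H4) = 0.2396 x 0.03134 = 0.007509 mol; V(HBr) at equivalence = 0.007509/0.1792 = 0.04190 L.
At equivalence the base is fully converted to N2H5+; total volume = 0.07324 L, so [N2H5+] = 0.007509/0.07324 = 0.1025 M.
Ka(N2H5+) = Kw/Kb = 1.0e-14 / 1.3 x 10^-6 = 7.69e-9.
[H^+] = sqrt(Ka x [N2H5+]) = sqrt(7.69e-9 x 0.1025) = 2.81e-5 M.
pH = -log(2.81e-5) = 4.55.

4.55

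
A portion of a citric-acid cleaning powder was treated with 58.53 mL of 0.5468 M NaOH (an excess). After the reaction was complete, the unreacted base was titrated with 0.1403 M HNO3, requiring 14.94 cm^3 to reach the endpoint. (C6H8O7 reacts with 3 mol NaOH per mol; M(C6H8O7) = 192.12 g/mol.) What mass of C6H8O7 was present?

Total n(NaOH) added = 0.5468 x 0.05853 = 0.03200 mol.
n(HNO3) used = 0.1403 x 0.01494 = 0.002096 mol, which equals the excess n(NaOH).
So n(NaOH) consumed by the sample = 0.03200 - 0.002096 = 0.02991 mol.
n(C6H8O7) = 0.02991 / 3 = 0.009969 mol.
mass = 0.009969 mol x 192.12 g/mol = 1.92 g.

1.92 g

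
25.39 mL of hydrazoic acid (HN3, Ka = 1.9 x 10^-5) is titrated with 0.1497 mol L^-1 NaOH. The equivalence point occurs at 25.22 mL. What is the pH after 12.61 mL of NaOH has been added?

12.61 mL is exactly half the equivalence volume (25.22/2), i.e. the half-equivalence point.
There, n(HA) = n(A^-), so pH = pKa = -log(1.9 x 10^-5) = 4.72.

4.72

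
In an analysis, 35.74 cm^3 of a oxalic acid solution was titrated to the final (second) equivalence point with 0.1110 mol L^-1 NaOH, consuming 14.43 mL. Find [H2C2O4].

n(NaOH) = 0.1110 x 0.01443 = 0.001602 mol.
At the final (second) equivalence point, 2 mol OH^- react per mol H2C2O4, so n(H2C2O4) = 0.001602 / 2 = 0.0008009 mol.
[H2C2O4] = 0.0008009 / 0.03574 L = 0.0224 M.

0.0224 M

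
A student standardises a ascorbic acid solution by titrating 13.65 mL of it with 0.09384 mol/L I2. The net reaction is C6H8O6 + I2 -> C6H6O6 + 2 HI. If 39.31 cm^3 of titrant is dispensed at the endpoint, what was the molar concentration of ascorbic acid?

0.270 M

n(I2) = 0.09384 x 0.03931 = 0.003689 mol.
From the balanced equation, 1 mol I2 reacts with 1 mol ascorbic acid, so n(ascorbic acid) = 0.003689 x 1/1 = 0.003689 mol.
[ascorbic acid] = 0.003689 / 0.01365 L = 0.270 M.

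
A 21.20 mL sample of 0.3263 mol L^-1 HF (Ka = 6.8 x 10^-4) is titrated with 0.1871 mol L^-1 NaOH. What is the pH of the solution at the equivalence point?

n(HF) = 0.3263 x 0.02120 = 0.006918 mol; V(NaOH) at equivalence = 0.006918/0.1871 = 0.03697 L.
At equivalence all the acid is converted to F-; total volume = 0.02120 + 0.03697 = 0.05817 L, so [F-] = 0.006918/0.05817 = 0.1189 M.
Kb = Kw/Ka = 1.0e-14 / 6.8 x 10^-4 = 1.47e-11.
[OH^-] = sqrt(Kb x [F-]) = sqrt(1.47e-11 x 0.1189) = 1.32e-6 M.
pOH = 5.88, so pH = 14.00 - 5.88 = 8.12.

8.12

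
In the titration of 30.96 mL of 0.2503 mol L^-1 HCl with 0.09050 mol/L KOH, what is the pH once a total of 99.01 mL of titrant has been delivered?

n(acid) = 0.2503 x 0.03096 = 0.007749 mol; n(KOH) added = 0.09050 x 0.09901 = 0.008960 mol.
Base is in excess by 0.008960 - 0.007749 = 0.001211 mol in a total volume of 0.1300 L.
[OH^-] = 0.001211/0.1300 = 0.009318 M, so pOH = 2.03 and pH = 14.00 - 2.03 = 11.97.

11.97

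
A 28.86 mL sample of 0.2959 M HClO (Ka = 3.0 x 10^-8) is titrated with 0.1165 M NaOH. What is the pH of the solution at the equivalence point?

n(HClO) = 0.2959 x 0.02886 = 0.008540 mol; V(NaOH) at equivalence = 0.008540/0.1165 = 0.07330 L.
At equivalence all the acid is converted to ClO-; total volume = 0.02886 + 0.07330 = 0.1022 L, so [ClO-] = 0.008540/0.1022 = 0.08359 M.
Kb = Kw/Ka = 1.0e-14 / 3.0 x 10^-8 = 3.33e-7.
[OH^-] = sqrt(Kb x [ClO-]) = sqrt(3.33e-7 x 0.08359) = 0.000167 M.
pOH = 3.78, so pH = 14.00 - 3.78 = 10.22.

10.22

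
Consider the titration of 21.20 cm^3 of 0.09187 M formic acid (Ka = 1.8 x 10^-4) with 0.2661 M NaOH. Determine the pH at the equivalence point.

8.29

n(HCOOH) = 0.09187 x 0.02120 = 0.001948 mol; V(NaOH) at equivalence = 0.001948/0.2661 = 0.007319 L.
At equivalence all the acid is converted to HCOO-; total volume = 0.02120 + 0.007319 = 0.02852 L, so [HCOO-] = 0.001948/0.02852 = 0.06829 M.
Kb = Kw/Ka = 1.0e-14 / 1.8 x 10^-4 = 5.56e-11.
[OH^-] = sqrt(Kb x [HCOO-]) = sqrt(5.56e-11 x 0.06829) = 1.95e-6 M.
pOH = 5.71, so pH = 14.00 - 5.71 = 8.29.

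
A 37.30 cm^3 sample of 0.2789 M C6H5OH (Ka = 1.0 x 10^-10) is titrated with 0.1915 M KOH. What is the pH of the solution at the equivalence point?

n(C6H5OH) = 0.2789 x 0.03730 = 0.01040 mol; V(KOH) at equivalence = 0.01040/0.1915 = 0.05432 L.
At equivalence all the acid is converted to C6H5O-; total volume = 0.03730 + 0.05432 = 0.09162 L, so [C6H5O-] = 0.01040/0.09162 = 0.1135 M.
Kb = Kw/Ka = 1.0e-14 / 1.0 x 10^-10 = 0.000100.
[OH^-] = sqrt(Kb x [C6H5O-]) = sqrt(0.000100 x 0.1135) = 0.00337 M.
pOH = 2.47, so pH = 14.00 - 2.47 = 11.53.

11.53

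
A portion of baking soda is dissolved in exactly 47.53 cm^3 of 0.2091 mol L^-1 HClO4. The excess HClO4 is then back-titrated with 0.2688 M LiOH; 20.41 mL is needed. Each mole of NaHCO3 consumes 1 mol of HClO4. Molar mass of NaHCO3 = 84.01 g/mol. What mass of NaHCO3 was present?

Total n(HClO4) added = 0.2091 x 0.04753 = 0.009939 mol.
n(LiOH) used = 0.2688 x 0.02041 = 0.005486 mol, which equals the excess n(HClO4).
So n(HClO4) consumed by the sample = 0.009939 - 0.005486 = 0.004452 mol.
n(NaHCO3) = 0.004452 / 1 = 0.004452 mol.
mass = 0.004452 mol x 84.01 g/mol = 0.374 g.

0.374 g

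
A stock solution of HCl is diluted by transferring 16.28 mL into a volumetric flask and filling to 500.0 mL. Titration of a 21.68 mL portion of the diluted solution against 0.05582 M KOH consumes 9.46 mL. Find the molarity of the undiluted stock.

n(KOH) = 0.05582 x 0.009460 = 0.0005281 mol.
n(HCl) in the aliquot = 0.0005281 mol.
[diluted HCl] = 0.0005281 / 0.02168 = 0.02436 M.
Dilution factor = 500.0/16.28 = 30.71, so [stock] = 0.02436 x 30.71 = 0.748 M.

0.748 M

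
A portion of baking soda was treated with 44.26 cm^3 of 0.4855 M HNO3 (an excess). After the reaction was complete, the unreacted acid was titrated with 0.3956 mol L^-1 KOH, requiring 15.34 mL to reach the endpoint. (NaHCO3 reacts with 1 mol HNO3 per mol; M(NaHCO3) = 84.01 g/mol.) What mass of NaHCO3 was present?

1.30 g

Total n(HNO3) added = 0.4855 x 0.04426 = 0.02149 mol.
n(KOH) used = 0.3956 x 0.01534 = 0.006069 mol, which equals the excess n(HNO3).
So n(HNO3) consumed by the sample = 0.02149 - 0.006069 = 0.01542 mol.
n(NaHCO3) = 0.01542 / 1 = 0.01542 mol.
mass = 0.01542 mol x 84.01 g/mol = 1.30 g.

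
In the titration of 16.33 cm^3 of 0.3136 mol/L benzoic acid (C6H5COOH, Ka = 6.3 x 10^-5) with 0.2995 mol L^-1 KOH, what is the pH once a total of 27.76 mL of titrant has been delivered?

12.86

n(acid) = 0.3136 x 0.01633 = 0.005121 mol; n(KOH) added = 0.2995 x 0.02776 = 0.008314 mol.
Base is in excess by 0.008314 - 0.005121 = 0.003193 mol in a total volume of 0.04409 L.
[OH^-] = 0.003193/0.04409 = 0.07242 M, so pOH = 1.14 and pH = 14.00 - 1.14 = 12.86.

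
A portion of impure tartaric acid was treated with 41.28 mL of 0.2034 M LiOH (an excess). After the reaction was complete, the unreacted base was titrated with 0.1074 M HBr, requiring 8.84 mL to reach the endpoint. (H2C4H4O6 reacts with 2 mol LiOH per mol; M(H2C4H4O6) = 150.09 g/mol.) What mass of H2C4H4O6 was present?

0.559 g

Total n(LiOH) added = 0.2034 x 0.04128 = 0.008396 mol.
n(HBr) used = 0.1074 x 0.008840 = 0.0009494 mol, which equals the excess n(LiOH).
So n(LiOH) consumed by the sample = 0.008396 - 0.0009494 = 0.007447 mol.
n(H2C4H4O6) = 0.007447 / 2 = 0.003723 mol.
mass = 0.003723 mol x 150.09 g/mol = 0.559 g.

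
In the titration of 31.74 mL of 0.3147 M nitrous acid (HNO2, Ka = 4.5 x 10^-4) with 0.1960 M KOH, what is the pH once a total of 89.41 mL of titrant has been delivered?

n(acid) = 0.3147 x 0.03174 = 0.009989 mol; n(KOH) added = 0.1960 x 0.08941 = 0.01752 mol.
Base is in excess by 0.01752 - 0.009989 = 0.007536 mol in a total volume of 0.1211 L.
[OH^-] = 0.007536/0.1211 = 0.06220 M, so pOH = 1.21 and pH = 14.00 - 1.21 = 12.79.

12.79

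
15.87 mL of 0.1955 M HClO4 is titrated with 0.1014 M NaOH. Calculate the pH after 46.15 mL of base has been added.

n(acid) = 0.1955 x 0.01587 = 0.003103 mol; n(NaOH) added = 0.1014 x 0.04615 = 0.004680 mol.
Base is in excess by 0.004680 - 0.003103 = 0.001577 mol in a total volume of 0.06202 L.
[OH^-] = 0.001577/0.06202 = 0.02543 M, so pOH = 1.59 and pH = 14.00 - 1.59 = 12.41.

12.41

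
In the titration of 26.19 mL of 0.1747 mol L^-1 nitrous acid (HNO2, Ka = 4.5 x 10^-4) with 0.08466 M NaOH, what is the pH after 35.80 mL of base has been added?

3.64

Initial n(HNO2) = 0.1747 x 0.02619 = 0.004575 mol.
n(NaOH) added = 0.08466 x 0.03580 = 0.003031 mol, converting that many moles of HNO2 to NO2-.
Remaining n(HNO2) = 0.001545 mol; n(NO2-) = 0.003031 mol.
By Henderson-Hasselbalch, pH = pKa + log([A^-]/[HA]) = 3.35 + log(0.003031/0.001545) = 3.35 + (+0.29) = 3.64.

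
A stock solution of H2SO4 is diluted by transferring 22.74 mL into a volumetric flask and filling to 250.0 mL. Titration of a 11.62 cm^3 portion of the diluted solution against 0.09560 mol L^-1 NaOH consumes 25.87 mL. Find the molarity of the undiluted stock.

n(NaOH) = 0.09560 x 0.02587 = 0.002473 mol.
n(H2SO4) in the aliquot = 0.002473 x 1/2 = 0.001237 mol.
[diluted H2SO4] = 0.001237 / 0.01162 = 0.1064 M.
Dilution factor = 250.0/22.74 = 10.99, so [stock] = 0.1064 x 10.99 = 1.17 M.

1.17 M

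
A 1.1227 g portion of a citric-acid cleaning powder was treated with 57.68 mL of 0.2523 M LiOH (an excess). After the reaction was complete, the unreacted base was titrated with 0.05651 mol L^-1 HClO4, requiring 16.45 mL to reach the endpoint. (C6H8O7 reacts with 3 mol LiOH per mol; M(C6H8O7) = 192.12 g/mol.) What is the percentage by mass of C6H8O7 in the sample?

Total n(LiOH) added = 0.2523 x 0.05768 = 0.01455 mol.
n(HClO4) used = 0.05651 x 0.01645 = 0.0009296 mol, which equals the excess n(LiOH).
So n(LiOH) consumed by the sample = 0.01455 - 0.0009296 = 0.01362 mol.
n(C6H8O7) = 0.01362 / 3 = 0.004541 mol.
mass C6H8O7 = 0.004541 x 192.12 = 0.8724 g, so %C6H8O7 = 0.8724/1.1227 x 100 = 77.7%.

77.7%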